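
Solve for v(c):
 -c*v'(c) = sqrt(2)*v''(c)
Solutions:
 v(c) = C1 + C2*erf(2^(1/4)*c/2)


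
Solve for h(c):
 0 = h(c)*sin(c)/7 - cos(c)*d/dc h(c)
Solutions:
 h(c) = C1/cos(c)^(1/7)


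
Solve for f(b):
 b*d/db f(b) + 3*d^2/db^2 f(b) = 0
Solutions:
 f(b) = C1 + C2*erf(sqrt(6)*b/6)


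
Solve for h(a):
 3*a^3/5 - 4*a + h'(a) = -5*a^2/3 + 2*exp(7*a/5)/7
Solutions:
 h(a) = C1 - 3*a^4/20 - 5*a^3/9 + 2*a^2 + 10*exp(7*a/5)/49


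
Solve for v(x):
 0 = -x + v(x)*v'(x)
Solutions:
 v(x) = -sqrt(C1 + x^2)
 v(x) = sqrt(C1 + x^2)


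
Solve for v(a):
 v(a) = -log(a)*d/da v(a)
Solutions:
 v(a) = C1*exp(-li(a))


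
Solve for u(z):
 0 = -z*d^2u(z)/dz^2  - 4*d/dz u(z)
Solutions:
 u(z) = C1 + C2/z^3


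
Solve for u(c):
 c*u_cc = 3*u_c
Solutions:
 u(c) = C1 + C2*c^4


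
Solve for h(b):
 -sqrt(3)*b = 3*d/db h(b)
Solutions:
 h(b) = C1 - sqrt(3)*b^2/6


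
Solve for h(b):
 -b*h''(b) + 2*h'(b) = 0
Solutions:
 h(b) = C1 + C2*b^3


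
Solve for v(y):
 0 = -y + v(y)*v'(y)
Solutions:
 v(y) = -sqrt(C1 + y^2)
 v(y) = sqrt(C1 + y^2)


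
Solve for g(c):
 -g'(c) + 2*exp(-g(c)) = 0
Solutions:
 g(c) = log(C1 + 2*c)


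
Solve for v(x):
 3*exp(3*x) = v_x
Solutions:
 v(x) = C1 + exp(3*x)


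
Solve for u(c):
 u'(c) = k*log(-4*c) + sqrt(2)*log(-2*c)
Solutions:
 u(c) = C1 + c*(k + sqrt(2))*log(-c) + c*(-k + 2*k*log(2) - sqrt(2) + sqrt(2)*log(2))


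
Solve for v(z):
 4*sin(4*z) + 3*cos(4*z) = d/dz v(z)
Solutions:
 v(z) = C1 + 3*sin(4*z)/4 - cos(4*z)


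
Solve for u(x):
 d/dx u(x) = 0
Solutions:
 u(x) = C1


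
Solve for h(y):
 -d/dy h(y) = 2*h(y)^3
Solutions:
 h(y) = -sqrt(2)*sqrt(-1/(C1 - 2*y))/2
 h(y) = sqrt(2)*sqrt(-1/(C1 - 2*y))/2


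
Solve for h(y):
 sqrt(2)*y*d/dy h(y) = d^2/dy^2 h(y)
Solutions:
 h(y) = C1 + C2*erfi(2^(3/4)*y/2)


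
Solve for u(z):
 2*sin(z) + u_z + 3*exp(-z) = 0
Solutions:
 u(z) = C1 + 2*cos(z) + 3*exp(-z)


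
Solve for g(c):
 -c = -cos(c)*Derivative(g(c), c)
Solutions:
 g(c) = C1 + Integral(c/cos(c), c)


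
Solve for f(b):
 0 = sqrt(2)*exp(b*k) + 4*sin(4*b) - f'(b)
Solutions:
 f(b) = C1 - cos(4*b) + sqrt(2)*exp(b*k)/k


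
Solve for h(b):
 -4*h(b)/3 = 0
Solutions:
 h(b) = 0


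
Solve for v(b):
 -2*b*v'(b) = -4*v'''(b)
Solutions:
 v(b) = C1 + Integral(C2*airyai(2^(2/3)*b/2) + C3*airybi(2^(2/3)*b/2), b)


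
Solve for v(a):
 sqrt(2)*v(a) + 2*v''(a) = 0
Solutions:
 v(a) = C1*sin(2^(3/4)*a/2) + C2*cos(2^(3/4)*a/2)


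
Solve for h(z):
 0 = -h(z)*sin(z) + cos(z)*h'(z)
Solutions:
 h(z) = C1/cos(z)


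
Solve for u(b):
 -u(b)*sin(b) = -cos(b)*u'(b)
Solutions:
 u(b) = C1/cos(b)


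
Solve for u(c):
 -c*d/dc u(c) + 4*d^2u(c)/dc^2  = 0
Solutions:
 u(c) = C1 + C2*erfi(sqrt(2)*c/4)


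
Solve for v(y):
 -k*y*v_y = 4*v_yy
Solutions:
 v(y) = Piecewise((-sqrt(2)*sqrt(pi)*C1*erf(sqrt(2)*sqrt(k)*y/4)/sqrt(k) - C2, (k > 0) | (k < 0)), (-C1*y - C2, True))


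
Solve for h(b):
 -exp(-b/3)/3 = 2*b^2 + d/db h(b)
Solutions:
 h(b) = C1 - 2*b^3/3 + exp(-b/3)


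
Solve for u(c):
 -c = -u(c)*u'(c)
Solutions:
 u(c) = -sqrt(C1 + c^2)
 u(c) = sqrt(C1 + c^2)


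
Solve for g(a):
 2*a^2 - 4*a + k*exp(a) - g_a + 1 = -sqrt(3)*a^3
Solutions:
 g(a) = C1 + sqrt(3)*a^4/4 + 2*a^3/3 - 2*a^2 + a + k*exp(a)


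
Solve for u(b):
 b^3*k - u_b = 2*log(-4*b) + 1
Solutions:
 u(b) = C1 + b^4*k/4 - 2*b*log(-b) + b*(1 - 4*log(2))


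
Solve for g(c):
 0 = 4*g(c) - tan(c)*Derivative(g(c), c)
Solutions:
 g(c) = C1*sin(c)^4


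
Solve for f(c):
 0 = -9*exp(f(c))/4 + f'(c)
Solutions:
 f(c) = log(-1/(C1 + 9*c)) + 2*log(2)


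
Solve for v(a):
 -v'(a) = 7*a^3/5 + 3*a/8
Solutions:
 v(a) = C1 - 7*a^4/20 - 3*a^2/16


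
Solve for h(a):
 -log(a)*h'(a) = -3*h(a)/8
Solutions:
 h(a) = C1*exp(3*li(a)/8)


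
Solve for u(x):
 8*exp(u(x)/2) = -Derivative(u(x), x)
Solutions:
 u(x) = 2*log(1/(C1 + 8*x)) + 2*log(2)


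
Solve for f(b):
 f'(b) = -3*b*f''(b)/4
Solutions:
 f(b) = C1 + C2/b^(1/3)


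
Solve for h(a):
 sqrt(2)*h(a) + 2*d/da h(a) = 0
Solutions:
 h(a) = C1*exp(-sqrt(2)*a/2)


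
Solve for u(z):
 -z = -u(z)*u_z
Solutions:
 u(z) = -sqrt(C1 + z^2)
 u(z) = sqrt(C1 + z^2)


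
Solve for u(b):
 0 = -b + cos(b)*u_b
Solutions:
 u(b) = C1 + Integral(b/cos(b), b)


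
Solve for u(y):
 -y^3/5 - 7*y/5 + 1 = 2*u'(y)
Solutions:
 u(y) = C1 - y^4/40 - 7*y^2/20 + y/2


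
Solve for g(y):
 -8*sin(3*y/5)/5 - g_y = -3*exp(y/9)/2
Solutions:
 g(y) = C1 + 27*exp(y/9)/2 + 8*cos(3*y/5)/3


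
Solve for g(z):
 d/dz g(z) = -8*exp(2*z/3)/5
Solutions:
 g(z) = C1 - 12*exp(2*z/3)/5


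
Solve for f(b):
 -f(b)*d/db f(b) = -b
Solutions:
 f(b) = -sqrt(C1 + b^2)
 f(b) = sqrt(C1 + b^2)


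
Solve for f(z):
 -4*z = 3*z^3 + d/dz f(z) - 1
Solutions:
 f(z) = C1 - 3*z^4/4 - 2*z^2 + z


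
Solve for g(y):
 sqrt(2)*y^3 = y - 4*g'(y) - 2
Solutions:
 g(y) = C1 - sqrt(2)*y^4/16 + y^2/8 - y/2


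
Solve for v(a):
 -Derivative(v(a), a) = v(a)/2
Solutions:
 v(a) = C1*exp(-a/2)


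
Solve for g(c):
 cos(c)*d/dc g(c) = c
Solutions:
 g(c) = C1 + Integral(c/cos(c), c)


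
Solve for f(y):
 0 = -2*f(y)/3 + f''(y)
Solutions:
 f(y) = C1*exp(-sqrt(6)*y/3) + C2*exp(sqrt(6)*y/3)


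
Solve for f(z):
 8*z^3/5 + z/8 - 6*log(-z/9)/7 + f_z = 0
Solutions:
 f(z) = C1 - 2*z^4/5 - z^2/16 + 6*z*log(-z)/7 + 6*z*(-2*log(3) - 1)/7


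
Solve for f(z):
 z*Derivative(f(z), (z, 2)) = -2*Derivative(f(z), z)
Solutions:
 f(z) = C1 + C2/z


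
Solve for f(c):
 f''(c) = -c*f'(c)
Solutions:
 f(c) = C1 + C2*erf(sqrt(2)*c/2)


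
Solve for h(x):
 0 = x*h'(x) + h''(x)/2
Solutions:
 h(x) = C1 + C2*erf(x)


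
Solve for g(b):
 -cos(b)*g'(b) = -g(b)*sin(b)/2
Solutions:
 g(b) = C1/sqrt(cos(b))


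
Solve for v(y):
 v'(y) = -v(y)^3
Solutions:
 v(y) = -sqrt(2)*sqrt(-1/(C1 - y))/2
 v(y) = sqrt(2)*sqrt(-1/(C1 - y))/2


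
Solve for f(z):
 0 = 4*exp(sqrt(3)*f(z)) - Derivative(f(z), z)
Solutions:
 f(z) = sqrt(3)*(2*log(-1/(C1 + 4*z)) - log(3))/6


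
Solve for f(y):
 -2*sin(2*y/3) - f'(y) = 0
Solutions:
 f(y) = C1 + 3*cos(2*y/3)


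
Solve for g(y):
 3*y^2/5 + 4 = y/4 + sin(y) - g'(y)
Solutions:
 g(y) = C1 - y^3/5 + y^2/8 - 4*y - cos(y)


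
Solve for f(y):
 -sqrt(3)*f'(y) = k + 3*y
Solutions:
 f(y) = C1 - sqrt(3)*k*y/3 - sqrt(3)*y^2/2


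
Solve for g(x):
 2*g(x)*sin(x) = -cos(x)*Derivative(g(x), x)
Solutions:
 g(x) = C1*cos(x)^2


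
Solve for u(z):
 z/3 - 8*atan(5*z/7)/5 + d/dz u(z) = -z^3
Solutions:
 u(z) = C1 - z^4/4 - z^2/6 + 8*z*atan(5*z/7)/5 - 28*log(25*z^2 + 49)/25


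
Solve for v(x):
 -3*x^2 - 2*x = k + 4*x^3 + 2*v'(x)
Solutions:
 v(x) = C1 - k*x/2 - x^4/2 - x^3/2 - x^2/2


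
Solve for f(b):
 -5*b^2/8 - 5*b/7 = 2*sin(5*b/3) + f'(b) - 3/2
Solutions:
 f(b) = C1 - 5*b^3/24 - 5*b^2/14 + 3*b/2 + 6*cos(5*b/3)/5


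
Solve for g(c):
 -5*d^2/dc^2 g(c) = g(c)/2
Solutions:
 g(c) = C1*sin(sqrt(10)*c/10) + C2*cos(sqrt(10)*c/10)


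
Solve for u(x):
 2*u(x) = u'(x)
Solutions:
 u(x) = C1*exp(2*x)


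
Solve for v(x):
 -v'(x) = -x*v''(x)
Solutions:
 v(x) = C1 + C2*x^2


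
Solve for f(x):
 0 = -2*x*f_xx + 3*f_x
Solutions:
 f(x) = C1 + C2*x^(5/2)


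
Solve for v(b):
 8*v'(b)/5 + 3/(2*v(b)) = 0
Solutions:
 v(b) = -sqrt(C1 - 30*b)/4
 v(b) = sqrt(C1 - 30*b)/4


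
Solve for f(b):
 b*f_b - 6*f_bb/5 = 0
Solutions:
 f(b) = C1 + C2*erfi(sqrt(15)*b/6)


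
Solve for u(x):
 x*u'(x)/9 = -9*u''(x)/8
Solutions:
 u(x) = C1 + C2*erf(2*x/9)


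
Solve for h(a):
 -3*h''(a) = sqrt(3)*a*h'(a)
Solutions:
 h(a) = C1 + C2*erf(sqrt(2)*3^(3/4)*a/6)


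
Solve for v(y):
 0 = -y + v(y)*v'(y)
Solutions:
 v(y) = -sqrt(C1 + y^2)
 v(y) = sqrt(C1 + y^2)


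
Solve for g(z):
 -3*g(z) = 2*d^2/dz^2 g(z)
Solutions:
 g(z) = C1*sin(sqrt(6)*z/2) + C2*cos(sqrt(6)*z/2)


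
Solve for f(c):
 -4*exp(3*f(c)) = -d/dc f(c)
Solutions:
 f(c) = log(-1/(C1 + 12*c))/3
 f(c) = log((-1/(C1 + 4*c))^(1/3)*(-3^(2/3) - 3*3^(1/6)*I)/6)
 f(c) = log((-1/(C1 + 4*c))^(1/3)*(-3^(2/3) + 3*3^(1/6)*I)/6)


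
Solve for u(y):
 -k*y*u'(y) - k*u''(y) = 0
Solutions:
 u(y) = C1 + C2*erf(sqrt(2)*y/2)


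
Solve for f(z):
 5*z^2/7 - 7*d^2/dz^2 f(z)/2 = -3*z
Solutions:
 f(z) = C1 + C2*z + 5*z^4/294 + z^3/7


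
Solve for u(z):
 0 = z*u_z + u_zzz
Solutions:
 u(z) = C1 + Integral(C2*airyai(-z) + C3*airybi(-z), z)


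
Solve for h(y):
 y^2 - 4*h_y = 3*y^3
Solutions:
 h(y) = C1 - 3*y^4/16 + y^3/12


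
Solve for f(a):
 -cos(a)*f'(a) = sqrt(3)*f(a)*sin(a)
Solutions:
 f(a) = C1*cos(a)^(sqrt(3))


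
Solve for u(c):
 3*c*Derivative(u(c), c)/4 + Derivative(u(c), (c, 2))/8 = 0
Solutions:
 u(c) = C1 + C2*erf(sqrt(3)*c)


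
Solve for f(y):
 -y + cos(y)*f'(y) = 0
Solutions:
 f(y) = C1 + Integral(y/cos(y), y)


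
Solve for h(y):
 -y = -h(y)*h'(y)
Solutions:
 h(y) = -sqrt(C1 + y^2)
 h(y) = sqrt(C1 + y^2)


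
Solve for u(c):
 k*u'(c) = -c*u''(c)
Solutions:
 u(c) = C1 + c^(1 - re(k))*(C2*sin(log(c)*Abs(im(k))) + C3*cos(log(c)*im(k)))


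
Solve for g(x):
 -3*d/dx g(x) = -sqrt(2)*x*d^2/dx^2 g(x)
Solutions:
 g(x) = C1 + C2*x^(1 + 3*sqrt(2)/2)


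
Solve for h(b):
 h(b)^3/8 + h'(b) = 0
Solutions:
 h(b) = -2*sqrt(-1/(C1 - b))
 h(b) = 2*sqrt(-1/(C1 - b))


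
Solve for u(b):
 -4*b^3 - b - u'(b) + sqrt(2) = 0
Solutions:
 u(b) = C1 - b^4 - b^2/2 + sqrt(2)*b


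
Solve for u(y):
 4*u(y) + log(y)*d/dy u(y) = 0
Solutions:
 u(y) = C1*exp(-4*li(y))


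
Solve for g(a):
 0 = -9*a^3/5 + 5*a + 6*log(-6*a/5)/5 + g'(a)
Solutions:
 g(a) = C1 + 9*a^4/20 - 5*a^2/2 - 6*a*log(-a)/5 + 6*a*(-log(6) + 1 + log(5))/5


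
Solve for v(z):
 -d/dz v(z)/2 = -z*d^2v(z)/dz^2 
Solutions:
 v(z) = C1 + C2*z^(3/2)


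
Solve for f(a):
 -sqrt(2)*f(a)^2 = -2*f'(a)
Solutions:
 f(a) = -2/(C1 + sqrt(2)*a)


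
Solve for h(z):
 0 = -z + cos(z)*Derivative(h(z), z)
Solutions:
 h(z) = C1 + Integral(z/cos(z), z)


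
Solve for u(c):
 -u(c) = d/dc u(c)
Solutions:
 u(c) = C1*exp(-c)


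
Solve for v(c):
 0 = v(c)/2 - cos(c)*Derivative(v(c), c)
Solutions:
 v(c) = C1*(sin(c) + 1)^(1/4)/(sin(c) - 1)^(1/4)


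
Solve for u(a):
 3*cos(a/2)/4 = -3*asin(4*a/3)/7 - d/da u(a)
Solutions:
 u(a) = C1 - 3*a*asin(4*a/3)/7 - 3*sqrt(9 - 16*a^2)/28 - 3*sin(a/2)/2


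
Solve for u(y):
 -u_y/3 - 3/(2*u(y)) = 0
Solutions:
 u(y) = -sqrt(C1 - 9*y)
 u(y) = sqrt(C1 - 9*y)


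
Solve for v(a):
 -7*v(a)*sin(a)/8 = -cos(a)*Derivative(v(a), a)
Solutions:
 v(a) = C1/cos(a)^(7/8)


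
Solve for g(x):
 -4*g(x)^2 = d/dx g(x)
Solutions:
 g(x) = 1/(C1 + 4*x)


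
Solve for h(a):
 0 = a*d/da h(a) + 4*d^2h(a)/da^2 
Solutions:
 h(a) = C1 + C2*erf(sqrt(2)*a/4)


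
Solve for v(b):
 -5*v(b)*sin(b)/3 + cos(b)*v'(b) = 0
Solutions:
 v(b) = C1/cos(b)^(5/3)


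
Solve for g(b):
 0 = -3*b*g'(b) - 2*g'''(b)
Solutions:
 g(b) = C1 + Integral(C2*airyai(-2^(2/3)*3^(1/3)*b/2) + C3*airybi(-2^(2/3)*3^(1/3)*b/2), b)


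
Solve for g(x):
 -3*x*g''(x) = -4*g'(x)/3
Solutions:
 g(x) = C1 + C2*x^(13/9)


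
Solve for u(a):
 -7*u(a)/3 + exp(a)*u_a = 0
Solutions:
 u(a) = C1*exp(-7*exp(-a)/3)


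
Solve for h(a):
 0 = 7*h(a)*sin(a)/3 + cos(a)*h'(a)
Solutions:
 h(a) = C1*cos(a)^(7/3)


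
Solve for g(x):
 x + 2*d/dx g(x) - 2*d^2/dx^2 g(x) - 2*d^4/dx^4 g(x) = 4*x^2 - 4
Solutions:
 g(x) = C1 + C2*exp(-x*(-2*18^(1/3)/(9 + sqrt(93))^(1/3) + 12^(1/3)*(9 + sqrt(93))^(1/3))/12)*sin(2^(1/3)*3^(1/6)*x*(6/(9 + sqrt(93))^(1/3) + 2^(1/3)*3^(2/3)*(9 + sqrt(93))^(1/3))/12) + C3*exp(-x*(-2*18^(1/3)/(9 + sqrt(93))^(1/3) + 12^(1/3)*(9 + sqrt(93))^(1/3))/12)*cos(2^(1/3)*3^(1/6)*x*(6/(9 + sqrt(93))^(1/3) + 2^(1/3)*3^(2/3)*(9 + sqrt(93))^(1/3))/12) + C4*exp(x*(-2*18^(1/3)/(9 + sqrt(93))^(1/3) + 12^(1/3)*(9 + sqrt(93))^(1/3))/6) + 2*x^3/3 + 7*x^2/4 + 3*x/2


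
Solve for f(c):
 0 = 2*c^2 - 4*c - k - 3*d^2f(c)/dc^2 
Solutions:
 f(c) = C1 + C2*c + c^4/18 - 2*c^3/9 - c^2*k/6


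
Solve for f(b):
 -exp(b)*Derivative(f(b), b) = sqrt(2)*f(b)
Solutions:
 f(b) = C1*exp(sqrt(2)*exp(-b))


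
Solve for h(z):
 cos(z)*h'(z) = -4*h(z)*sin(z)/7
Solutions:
 h(z) = C1*cos(z)^(4/7)


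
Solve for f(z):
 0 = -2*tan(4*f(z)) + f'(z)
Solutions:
 f(z) = -asin(C1*exp(8*z))/4 + pi/4
 f(z) = asin(C1*exp(8*z))/4


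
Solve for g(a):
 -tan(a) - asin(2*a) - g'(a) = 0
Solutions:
 g(a) = C1 - a*asin(2*a) - sqrt(1 - 4*a^2)/2 + log(cos(a))


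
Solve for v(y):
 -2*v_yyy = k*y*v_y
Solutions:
 v(y) = C1 + Integral(C2*airyai(2^(2/3)*y*(-k)^(1/3)/2) + C3*airybi(2^(2/3)*y*(-k)^(1/3)/2), y)


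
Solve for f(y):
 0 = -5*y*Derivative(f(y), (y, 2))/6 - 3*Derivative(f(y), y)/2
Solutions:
 f(y) = C1 + C2/y^(4/5)


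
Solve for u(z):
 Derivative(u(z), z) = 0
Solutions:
 u(z) = C1


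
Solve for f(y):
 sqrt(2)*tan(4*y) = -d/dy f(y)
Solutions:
 f(y) = C1 + sqrt(2)*log(cos(4*y))/4


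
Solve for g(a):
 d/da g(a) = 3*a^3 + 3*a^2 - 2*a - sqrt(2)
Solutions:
 g(a) = C1 + 3*a^4/4 + a^3 - a^2 - sqrt(2)*a


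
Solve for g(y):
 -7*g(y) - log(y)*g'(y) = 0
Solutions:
 g(y) = C1*exp(-7*li(y))


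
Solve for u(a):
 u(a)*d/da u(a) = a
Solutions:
 u(a) = -sqrt(C1 + a^2)
 u(a) = sqrt(C1 + a^2)


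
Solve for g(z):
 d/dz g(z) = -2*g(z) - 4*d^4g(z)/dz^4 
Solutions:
 g(z) = (C1*sin(sqrt(3)*z*sqrt(Abs(16*6^(2/3)/(9 + sqrt(24495)*I)^(1/3) - 6*2^(5/6)*3^(1/3)/sqrt(16*6^(1/3)/(9 + sqrt(24495)*I)^(1/3) + (9 + sqrt(24495)*I)^(1/3)) + 6^(1/3)*(9 + sqrt(24495)*I)^(1/3)))/12) + C2*cos(sqrt(3)*z*sqrt(16*6^(2/3)/(9 + sqrt(24495)*I)^(1/3) - 6*2^(5/6)*3^(1/3)/sqrt(16*6^(1/3)/(9 + sqrt(24495)*I)^(1/3) + (9 + sqrt(24495)*I)^(1/3)) + 6^(1/3)*(9 + sqrt(24495)*I)^(1/3))/12))*exp(-2^(1/6)*3^(2/3)*z*sqrt(16*6^(1/3)/(9 + sqrt(24495)*I)^(1/3) + (9 + sqrt(24495)*I)^(1/3))/12) + (C3*sin(sqrt(3)*z*sqrt(Abs(16*6^(2/3)/(9 + sqrt(24495)*I)^(1/3) + 6*2^(5/6)*3^(1/3)/sqrt(16*6^(1/3)/(9 + sqrt(24495)*I)^(1/3) + (9 + sqrt(24495)*I)^(1/3)) + 6^(1/3)*(9 + sqrt(24495)*I)^(1/3)))/12) + C4*cos(sqrt(3)*z*sqrt(16*6^(2/3)/(9 + sqrt(24495)*I)^(1/3) + 6*2^(5/6)*3^(1/3)/sqrt(16*6^(1/3)/(9 + sqrt(24495)*I)^(1/3) + (9 + sqrt(24495)*I)^(1/3)) + 6^(1/3)*(9 + sqrt(24495)*I)^(1/3))/12))*exp(2^(1/6)*3^(2/3)*z*sqrt(16*6^(1/3)/(9 + sqrt(24495)*I)^(1/3) + (9 + sqrt(24495)*I)^(1/3))/12)


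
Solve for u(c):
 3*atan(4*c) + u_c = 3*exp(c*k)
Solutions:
 u(c) = C1 - 3*c*atan(4*c) + 3*Piecewise((exp(c*k)/k, Ne(k, 0)), (c, True)) + 3*log(16*c^2 + 1)/8


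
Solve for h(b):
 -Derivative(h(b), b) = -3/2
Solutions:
 h(b) = C1 + 3*b/2


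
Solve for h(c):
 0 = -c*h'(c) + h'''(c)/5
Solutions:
 h(c) = C1 + Integral(C2*airyai(5^(1/3)*c) + C3*airybi(5^(1/3)*c), c)


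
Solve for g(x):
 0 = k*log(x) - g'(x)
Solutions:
 g(x) = C1 + k*x*log(x) - k*x


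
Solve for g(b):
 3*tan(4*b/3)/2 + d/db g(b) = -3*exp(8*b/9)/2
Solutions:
 g(b) = C1 - 27*exp(8*b/9)/16 + 9*log(cos(4*b/3))/8


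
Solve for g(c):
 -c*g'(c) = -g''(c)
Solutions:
 g(c) = C1 + C2*erfi(sqrt(2)*c/2)


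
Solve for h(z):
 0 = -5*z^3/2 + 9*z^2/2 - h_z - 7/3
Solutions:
 h(z) = C1 - 5*z^4/8 + 3*z^3/2 - 7*z/3


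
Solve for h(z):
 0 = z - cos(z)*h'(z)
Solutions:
 h(z) = C1 + Integral(z/cos(z), z)


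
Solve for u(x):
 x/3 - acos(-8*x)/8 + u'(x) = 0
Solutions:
 u(x) = C1 - x^2/6 + x*acos(-8*x)/8 + sqrt(1 - 64*x^2)/64


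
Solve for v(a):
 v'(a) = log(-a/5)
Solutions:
 v(a) = C1 + a*log(-a) + a*(-log(5) - 1)


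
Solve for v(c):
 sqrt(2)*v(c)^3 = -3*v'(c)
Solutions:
 v(c) = -sqrt(6)*sqrt(-1/(C1 - sqrt(2)*c))/2
 v(c) = sqrt(6)*sqrt(-1/(C1 - sqrt(2)*c))/2


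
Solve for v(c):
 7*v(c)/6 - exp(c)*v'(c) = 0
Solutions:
 v(c) = C1*exp(-7*exp(-c)/6)


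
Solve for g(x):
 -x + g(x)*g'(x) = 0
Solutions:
 g(x) = -sqrt(C1 + x^2)
 g(x) = sqrt(C1 + x^2)


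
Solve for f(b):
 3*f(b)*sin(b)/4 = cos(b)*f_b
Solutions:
 f(b) = C1/cos(b)^(3/4)


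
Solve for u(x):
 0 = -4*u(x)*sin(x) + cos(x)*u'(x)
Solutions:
 u(x) = C1/cos(x)^4


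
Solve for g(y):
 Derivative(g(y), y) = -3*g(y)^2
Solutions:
 g(y) = 1/(C1 + 3*y)


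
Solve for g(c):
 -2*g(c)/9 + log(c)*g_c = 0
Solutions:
 g(c) = C1*exp(2*li(c)/9)


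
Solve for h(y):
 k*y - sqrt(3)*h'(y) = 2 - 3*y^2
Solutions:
 h(y) = C1 + sqrt(3)*k*y^2/6 + sqrt(3)*y^3/3 - 2*sqrt(3)*y/3


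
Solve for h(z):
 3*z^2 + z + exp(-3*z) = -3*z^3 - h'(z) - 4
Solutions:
 h(z) = C1 - 3*z^4/4 - z^3 - z^2/2 - 4*z + exp(-3*z)/3


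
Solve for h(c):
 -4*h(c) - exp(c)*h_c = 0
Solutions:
 h(c) = C1*exp(4*exp(-c))


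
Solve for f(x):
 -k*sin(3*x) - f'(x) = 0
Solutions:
 f(x) = C1 + k*cos(3*x)/3


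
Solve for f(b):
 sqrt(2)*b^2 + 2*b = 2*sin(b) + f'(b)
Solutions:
 f(b) = C1 + sqrt(2)*b^3/3 + b^2 + 2*cos(b)


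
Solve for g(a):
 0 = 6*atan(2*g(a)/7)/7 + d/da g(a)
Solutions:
 Integral(1/atan(2*_y/7), (_y, g(a))) = C1 - 6*a/7


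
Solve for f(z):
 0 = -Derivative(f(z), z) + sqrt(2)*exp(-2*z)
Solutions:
 f(z) = C1 - sqrt(2)*exp(-2*z)/2


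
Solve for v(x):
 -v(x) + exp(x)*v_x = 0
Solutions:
 v(x) = C1*exp(-exp(-x))


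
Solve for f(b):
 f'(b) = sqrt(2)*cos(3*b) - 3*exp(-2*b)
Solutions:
 f(b) = C1 + sqrt(2)*sin(3*b)/3 + 3*exp(-2*b)/2


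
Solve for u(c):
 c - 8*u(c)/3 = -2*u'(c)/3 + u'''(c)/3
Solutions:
 u(c) = C1*exp(6^(1/3)*c*(6^(1/3)/(sqrt(318) + 18)^(1/3) + (sqrt(318) + 18)^(1/3))/6)*sin(2^(1/3)*3^(1/6)*c*(-3^(2/3)*(sqrt(318) + 18)^(1/3) + 3*2^(1/3)/(sqrt(318) + 18)^(1/3))/6) + C2*exp(6^(1/3)*c*(6^(1/3)/(sqrt(318) + 18)^(1/3) + (sqrt(318) + 18)^(1/3))/6)*cos(2^(1/3)*3^(1/6)*c*(-3^(2/3)*(sqrt(318) + 18)^(1/3) + 3*2^(1/3)/(sqrt(318) + 18)^(1/3))/6) + C3*exp(-6^(1/3)*c*(6^(1/3)/(sqrt(318) + 18)^(1/3) + (sqrt(318) + 18)^(1/3))/3) + 3*c/8 + 3/32


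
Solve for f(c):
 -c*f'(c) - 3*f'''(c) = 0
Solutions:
 f(c) = C1 + Integral(C2*airyai(-3^(2/3)*c/3) + C3*airybi(-3^(2/3)*c/3), c)


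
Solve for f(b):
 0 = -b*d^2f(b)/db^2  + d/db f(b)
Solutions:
 f(b) = C1 + C2*b^2


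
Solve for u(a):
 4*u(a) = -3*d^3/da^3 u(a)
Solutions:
 u(a) = C3*exp(-6^(2/3)*a/3) + (C1*sin(2^(2/3)*3^(1/6)*a/2) + C2*cos(2^(2/3)*3^(1/6)*a/2))*exp(6^(2/3)*a/6)


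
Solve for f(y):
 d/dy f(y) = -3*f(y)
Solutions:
 f(y) = C1*exp(-3*y)


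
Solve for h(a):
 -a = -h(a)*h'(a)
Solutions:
 h(a) = -sqrt(C1 + a^2)
 h(a) = sqrt(C1 + a^2)


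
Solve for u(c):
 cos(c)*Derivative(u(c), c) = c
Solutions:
 u(c) = C1 + Integral(c/cos(c), c)


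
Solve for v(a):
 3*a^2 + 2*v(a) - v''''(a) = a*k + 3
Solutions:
 v(a) = C1*exp(-2^(1/4)*a) + C2*exp(2^(1/4)*a) + C3*sin(2^(1/4)*a) + C4*cos(2^(1/4)*a) - 3*a^2/2 + a*k/2 + 3/2


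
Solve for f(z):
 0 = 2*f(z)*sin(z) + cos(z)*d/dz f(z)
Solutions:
 f(z) = C1*cos(z)^2


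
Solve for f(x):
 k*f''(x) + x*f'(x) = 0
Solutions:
 f(x) = C1 + C2*sqrt(k)*erf(sqrt(2)*x*sqrt(1/k)/2)


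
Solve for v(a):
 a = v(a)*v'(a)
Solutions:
 v(a) = -sqrt(C1 + a^2)
 v(a) = sqrt(C1 + a^2)


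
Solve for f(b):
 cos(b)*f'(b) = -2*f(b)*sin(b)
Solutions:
 f(b) = C1*cos(b)^2


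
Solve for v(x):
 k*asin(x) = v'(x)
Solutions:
 v(x) = C1 + k*(x*asin(x) + sqrt(1 - x^2))


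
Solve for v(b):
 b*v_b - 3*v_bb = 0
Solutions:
 v(b) = C1 + C2*erfi(sqrt(6)*b/6)


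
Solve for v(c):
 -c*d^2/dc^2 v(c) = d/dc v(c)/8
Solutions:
 v(c) = C1 + C2*c^(7/8)


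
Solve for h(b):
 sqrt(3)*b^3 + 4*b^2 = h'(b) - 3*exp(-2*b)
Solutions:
 h(b) = C1 + sqrt(3)*b^4/4 + 4*b^3/3 - 3*exp(-2*b)/2


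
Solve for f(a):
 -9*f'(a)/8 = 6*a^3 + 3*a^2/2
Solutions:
 f(a) = C1 - 4*a^4/3 - 4*a^3/9


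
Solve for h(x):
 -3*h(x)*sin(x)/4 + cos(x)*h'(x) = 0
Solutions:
 h(x) = C1/cos(x)^(3/4)


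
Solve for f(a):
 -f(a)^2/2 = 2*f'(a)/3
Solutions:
 f(a) = 4/(C1 + 3*a)


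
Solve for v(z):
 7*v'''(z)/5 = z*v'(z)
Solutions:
 v(z) = C1 + Integral(C2*airyai(5^(1/3)*7^(2/3)*z/7) + C3*airybi(5^(1/3)*7^(2/3)*z/7), z)


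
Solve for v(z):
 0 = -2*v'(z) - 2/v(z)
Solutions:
 v(z) = -sqrt(C1 - 2*z)
 v(z) = sqrt(C1 - 2*z)


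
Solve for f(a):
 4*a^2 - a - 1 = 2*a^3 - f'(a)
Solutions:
 f(a) = C1 + a^4/2 - 4*a^3/3 + a^2/2 + a


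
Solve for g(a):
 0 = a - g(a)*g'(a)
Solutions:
 g(a) = -sqrt(C1 + a^2)
 g(a) = sqrt(C1 + a^2)


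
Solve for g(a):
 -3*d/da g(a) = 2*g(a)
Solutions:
 g(a) = C1*exp(-2*a/3)


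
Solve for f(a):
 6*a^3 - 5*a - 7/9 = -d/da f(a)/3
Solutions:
 f(a) = C1 - 9*a^4/2 + 15*a^2/2 + 7*a/3


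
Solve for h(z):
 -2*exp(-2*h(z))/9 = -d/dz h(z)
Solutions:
 h(z) = log(-sqrt(C1 + 4*z)) - log(3)
 h(z) = log(C1 + 4*z)/2 - log(3)


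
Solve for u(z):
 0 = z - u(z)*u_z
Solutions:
 u(z) = -sqrt(C1 + z^2)
 u(z) = sqrt(C1 + z^2)


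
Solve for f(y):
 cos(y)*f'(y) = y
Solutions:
 f(y) = C1 + Integral(y/cos(y), y)


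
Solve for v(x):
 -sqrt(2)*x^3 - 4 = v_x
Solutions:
 v(x) = C1 - sqrt(2)*x^4/4 - 4*x


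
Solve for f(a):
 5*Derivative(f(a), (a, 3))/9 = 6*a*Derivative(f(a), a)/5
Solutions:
 f(a) = C1 + Integral(C2*airyai(3*10^(1/3)*a/5) + C3*airybi(3*10^(1/3)*a/5), a)


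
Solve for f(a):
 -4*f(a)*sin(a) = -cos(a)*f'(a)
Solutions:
 f(a) = C1/cos(a)^4


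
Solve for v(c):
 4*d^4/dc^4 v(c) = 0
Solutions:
 v(c) = C1 + C2*c + C3*c^2 + C4*c^3


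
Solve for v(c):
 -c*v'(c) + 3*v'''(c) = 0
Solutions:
 v(c) = C1 + Integral(C2*airyai(3^(2/3)*c/3) + C3*airybi(3^(2/3)*c/3), c)


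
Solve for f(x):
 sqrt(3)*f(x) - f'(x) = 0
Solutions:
 f(x) = C1*exp(sqrt(3)*x)


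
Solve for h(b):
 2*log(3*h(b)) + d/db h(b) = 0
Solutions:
 Integral(1/(log(_y) + log(3)), (_y, h(b)))/2 = C1 - b


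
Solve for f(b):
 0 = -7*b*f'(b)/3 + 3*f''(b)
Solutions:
 f(b) = C1 + C2*erfi(sqrt(14)*b/6)


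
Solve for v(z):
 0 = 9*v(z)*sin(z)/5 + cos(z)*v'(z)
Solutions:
 v(z) = C1*cos(z)^(9/5)


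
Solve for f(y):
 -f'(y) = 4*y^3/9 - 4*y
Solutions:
 f(y) = C1 - y^4/9 + 2*y^2


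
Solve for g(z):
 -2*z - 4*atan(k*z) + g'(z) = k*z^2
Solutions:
 g(z) = C1 + k*z^3/3 + z^2 + 4*Piecewise((z*atan(k*z) - log(k^2*z^2 + 1)/(2*k), Ne(k, 0)), (0, True))


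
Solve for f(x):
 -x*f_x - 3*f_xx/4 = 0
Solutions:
 f(x) = C1 + C2*erf(sqrt(6)*x/3)


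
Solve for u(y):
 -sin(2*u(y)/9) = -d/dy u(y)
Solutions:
 -y + 9*log(cos(2*u(y)/9) - 1)/4 - 9*log(cos(2*u(y)/9) + 1)/4 = C1


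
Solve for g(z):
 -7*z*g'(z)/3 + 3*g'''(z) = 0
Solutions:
 g(z) = C1 + Integral(C2*airyai(21^(1/3)*z/3) + C3*airybi(21^(1/3)*z/3), z)


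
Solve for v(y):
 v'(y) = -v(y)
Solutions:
 v(y) = C1*exp(-y)


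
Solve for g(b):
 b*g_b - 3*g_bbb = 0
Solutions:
 g(b) = C1 + Integral(C2*airyai(3^(2/3)*b/3) + C3*airybi(3^(2/3)*b/3), b)


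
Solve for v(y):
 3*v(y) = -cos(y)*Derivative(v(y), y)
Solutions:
 v(y) = C1*(sin(y) - 1)^(3/2)/(sin(y) + 1)^(3/2)


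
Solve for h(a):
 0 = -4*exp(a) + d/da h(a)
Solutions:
 h(a) = C1 + 4*exp(a)


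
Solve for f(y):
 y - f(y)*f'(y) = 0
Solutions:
 f(y) = -sqrt(C1 + y^2)
 f(y) = sqrt(C1 + y^2)


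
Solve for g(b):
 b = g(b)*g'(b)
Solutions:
 g(b) = -sqrt(C1 + b^2)
 g(b) = sqrt(C1 + b^2)


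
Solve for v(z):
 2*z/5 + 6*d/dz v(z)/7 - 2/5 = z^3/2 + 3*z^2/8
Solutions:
 v(z) = C1 + 7*z^4/48 + 7*z^3/48 - 7*z^2/30 + 7*z/15


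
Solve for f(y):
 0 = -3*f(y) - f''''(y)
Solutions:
 f(y) = (C1*sin(sqrt(2)*3^(1/4)*y/2) + C2*cos(sqrt(2)*3^(1/4)*y/2))*exp(-sqrt(2)*3^(1/4)*y/2) + (C3*sin(sqrt(2)*3^(1/4)*y/2) + C4*cos(sqrt(2)*3^(1/4)*y/2))*exp(sqrt(2)*3^(1/4)*y/2)


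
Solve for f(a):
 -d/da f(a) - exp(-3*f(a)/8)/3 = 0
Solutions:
 f(a) = 8*log(C1 - a/8)/3
 f(a) = 8*log((-1 - sqrt(3)*I)*(C1 - a)^(1/3)/4)
 f(a) = 8*log((-1 + sqrt(3)*I)*(C1 - a)^(1/3)/4)


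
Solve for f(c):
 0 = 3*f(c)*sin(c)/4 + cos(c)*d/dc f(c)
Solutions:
 f(c) = C1*cos(c)^(3/4)


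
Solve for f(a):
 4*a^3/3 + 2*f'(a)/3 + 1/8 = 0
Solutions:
 f(a) = C1 - a^4/2 - 3*a/16


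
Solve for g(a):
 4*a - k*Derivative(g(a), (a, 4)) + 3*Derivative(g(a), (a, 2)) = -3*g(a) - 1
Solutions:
 g(a) = C1*exp(-sqrt(2)*a*sqrt((-sqrt(3)*sqrt(4*k + 3) + 3)/k)/2) + C2*exp(sqrt(2)*a*sqrt((-sqrt(3)*sqrt(4*k + 3) + 3)/k)/2) + C3*exp(-sqrt(2)*a*sqrt((sqrt(3)*sqrt(4*k + 3) + 3)/k)/2) + C4*exp(sqrt(2)*a*sqrt((sqrt(3)*sqrt(4*k + 3) + 3)/k)/2) - 4*a/3 - 1/3


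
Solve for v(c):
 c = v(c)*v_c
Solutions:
 v(c) = -sqrt(C1 + c^2)
 v(c) = sqrt(C1 + c^2)


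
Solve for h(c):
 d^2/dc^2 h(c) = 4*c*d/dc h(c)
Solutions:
 h(c) = C1 + C2*erfi(sqrt(2)*c)


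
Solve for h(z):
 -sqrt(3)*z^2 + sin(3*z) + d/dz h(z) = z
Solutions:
 h(z) = C1 + sqrt(3)*z^3/3 + z^2/2 + cos(3*z)/3


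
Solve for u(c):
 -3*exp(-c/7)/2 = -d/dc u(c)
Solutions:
 u(c) = C1 - 21*exp(-c/7)/2


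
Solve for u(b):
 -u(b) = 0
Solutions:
 u(b) = 0


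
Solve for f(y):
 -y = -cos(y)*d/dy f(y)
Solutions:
 f(y) = C1 + Integral(y/cos(y), y)


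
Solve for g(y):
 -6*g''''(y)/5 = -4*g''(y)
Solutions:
 g(y) = C1 + C2*y + C3*exp(-sqrt(30)*y/3) + C4*exp(sqrt(30)*y/3)


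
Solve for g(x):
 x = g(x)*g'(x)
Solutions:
 g(x) = -sqrt(C1 + x^2)
 g(x) = sqrt(C1 + x^2)


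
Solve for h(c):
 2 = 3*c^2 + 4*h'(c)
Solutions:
 h(c) = C1 - c^3/4 + c/2


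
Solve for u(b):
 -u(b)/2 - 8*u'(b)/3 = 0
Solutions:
 u(b) = C1*exp(-3*b/16)


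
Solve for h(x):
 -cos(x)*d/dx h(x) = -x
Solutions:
 h(x) = C1 + Integral(x/cos(x), x)


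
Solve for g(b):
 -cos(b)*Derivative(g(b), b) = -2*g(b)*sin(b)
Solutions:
 g(b) = C1/cos(b)^2


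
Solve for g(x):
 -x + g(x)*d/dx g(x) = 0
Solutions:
 g(x) = -sqrt(C1 + x^2)
 g(x) = sqrt(C1 + x^2)


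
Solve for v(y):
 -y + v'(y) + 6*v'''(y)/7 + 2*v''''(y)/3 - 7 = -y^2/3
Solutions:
 v(y) = C1 + C2*exp(y*(-12 + 6*6^(2/3)/(7*sqrt(2905) + 379)^(1/3) + 6^(1/3)*(7*sqrt(2905) + 379)^(1/3))/28)*sin(2^(1/3)*3^(1/6)*y*(-3^(2/3)*(7*sqrt(2905) + 379)^(1/3) + 18*2^(1/3)/(7*sqrt(2905) + 379)^(1/3))/28) + C3*exp(y*(-12 + 6*6^(2/3)/(7*sqrt(2905) + 379)^(1/3) + 6^(1/3)*(7*sqrt(2905) + 379)^(1/3))/28)*cos(2^(1/3)*3^(1/6)*y*(-3^(2/3)*(7*sqrt(2905) + 379)^(1/3) + 18*2^(1/3)/(7*sqrt(2905) + 379)^(1/3))/28) + C4*exp(-y*(6*6^(2/3)/(7*sqrt(2905) + 379)^(1/3) + 6 + 6^(1/3)*(7*sqrt(2905) + 379)^(1/3))/14) - y^3/9 + y^2/2 + 53*y/7


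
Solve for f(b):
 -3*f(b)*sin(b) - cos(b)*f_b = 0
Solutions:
 f(b) = C1*cos(b)^3


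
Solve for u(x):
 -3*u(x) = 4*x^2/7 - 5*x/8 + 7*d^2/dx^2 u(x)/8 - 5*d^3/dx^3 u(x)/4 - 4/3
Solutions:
 u(x) = C1*exp(x*(-(180*sqrt(33086) + 32743)^(1/3) - 49/(180*sqrt(33086) + 32743)^(1/3) + 14)/60)*sin(sqrt(3)*x*(-(180*sqrt(33086) + 32743)^(1/3) + 49/(180*sqrt(33086) + 32743)^(1/3))/60) + C2*exp(x*(-(180*sqrt(33086) + 32743)^(1/3) - 49/(180*sqrt(33086) + 32743)^(1/3) + 14)/60)*cos(sqrt(3)*x*(-(180*sqrt(33086) + 32743)^(1/3) + 49/(180*sqrt(33086) + 32743)^(1/3))/60) + C3*exp(x*(49/(180*sqrt(33086) + 32743)^(1/3) + 7 + (180*sqrt(33086) + 32743)^(1/3))/30) - 4*x^2/21 + 5*x/24 + 5/9


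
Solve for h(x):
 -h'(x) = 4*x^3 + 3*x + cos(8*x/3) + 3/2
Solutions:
 h(x) = C1 - x^4 - 3*x^2/2 - 3*x/2 - 3*sin(8*x/3)/8


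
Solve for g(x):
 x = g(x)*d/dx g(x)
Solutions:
 g(x) = -sqrt(C1 + x^2)
 g(x) = sqrt(C1 + x^2)


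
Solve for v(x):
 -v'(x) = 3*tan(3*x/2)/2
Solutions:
 v(x) = C1 + log(cos(3*x/2))


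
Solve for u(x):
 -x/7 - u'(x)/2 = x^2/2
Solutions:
 u(x) = C1 - x^3/3 - x^2/7


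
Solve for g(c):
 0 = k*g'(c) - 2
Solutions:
 g(c) = C1 + 2*c/k


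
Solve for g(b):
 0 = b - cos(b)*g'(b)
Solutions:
 g(b) = C1 + Integral(b/cos(b), b)


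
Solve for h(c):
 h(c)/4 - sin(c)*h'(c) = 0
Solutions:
 h(c) = C1*(cos(c) - 1)^(1/8)/(cos(c) + 1)^(1/8)


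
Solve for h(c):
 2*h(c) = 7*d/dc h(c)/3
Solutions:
 h(c) = C1*exp(6*c/7)


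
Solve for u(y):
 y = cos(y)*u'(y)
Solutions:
 u(y) = C1 + Integral(y/cos(y), y)


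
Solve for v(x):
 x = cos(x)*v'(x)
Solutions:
 v(x) = C1 + Integral(x/cos(x), x)


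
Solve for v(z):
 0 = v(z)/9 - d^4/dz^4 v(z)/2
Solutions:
 v(z) = C1*exp(-2^(1/4)*sqrt(3)*z/3) + C2*exp(2^(1/4)*sqrt(3)*z/3) + C3*sin(2^(1/4)*sqrt(3)*z/3) + C4*cos(2^(1/4)*sqrt(3)*z/3)


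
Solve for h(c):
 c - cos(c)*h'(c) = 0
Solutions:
 h(c) = C1 + Integral(c/cos(c), c)


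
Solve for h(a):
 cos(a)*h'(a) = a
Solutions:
 h(a) = C1 + Integral(a/cos(a), a)


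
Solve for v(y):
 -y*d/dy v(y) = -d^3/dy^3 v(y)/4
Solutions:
 v(y) = C1 + Integral(C2*airyai(2^(2/3)*y) + C3*airybi(2^(2/3)*y), y)


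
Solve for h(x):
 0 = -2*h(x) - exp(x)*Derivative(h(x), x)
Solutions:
 h(x) = C1*exp(2*exp(-x))


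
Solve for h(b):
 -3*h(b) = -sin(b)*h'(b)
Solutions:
 h(b) = C1*(cos(b) - 1)^(3/2)/(cos(b) + 1)^(3/2)


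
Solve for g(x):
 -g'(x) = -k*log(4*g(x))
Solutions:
 Integral(1/(log(_y) + 2*log(2)), (_y, g(x))) = C1 + k*x


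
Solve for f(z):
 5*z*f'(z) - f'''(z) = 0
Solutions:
 f(z) = C1 + Integral(C2*airyai(5^(1/3)*z) + C3*airybi(5^(1/3)*z), z)


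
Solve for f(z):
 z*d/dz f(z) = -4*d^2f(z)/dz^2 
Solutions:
 f(z) = C1 + C2*erf(sqrt(2)*z/4)


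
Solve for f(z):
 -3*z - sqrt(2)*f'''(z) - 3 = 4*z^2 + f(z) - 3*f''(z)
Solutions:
 f(z) = -4*z^2 - 3*z + (C1 + C2/sqrt(exp(sqrt(6)*z)) + C3*sqrt(exp(sqrt(6)*z)))*exp(sqrt(2)*z/2) - 27


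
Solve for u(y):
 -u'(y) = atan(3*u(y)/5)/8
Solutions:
 Integral(1/atan(3*_y/5), (_y, u(y))) = C1 - y/8


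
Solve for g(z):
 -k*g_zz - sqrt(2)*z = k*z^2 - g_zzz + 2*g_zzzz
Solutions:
 g(z) = C1 + C2*z + C3*exp(z*(1 - sqrt(1 - 8*k))/4) + C4*exp(z*(sqrt(1 - 8*k) + 1)/4) - z^4/12 + z^3*(-2 - sqrt(2))/(6*k) + z^2*(2 - 1/k - sqrt(2)/(2*k))/k


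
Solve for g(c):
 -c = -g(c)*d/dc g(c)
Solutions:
 g(c) = -sqrt(C1 + c^2)
 g(c) = sqrt(C1 + c^2)


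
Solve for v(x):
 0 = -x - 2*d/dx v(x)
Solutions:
 v(x) = C1 - x^2/4


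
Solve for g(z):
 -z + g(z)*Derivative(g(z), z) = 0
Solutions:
 g(z) = -sqrt(C1 + z^2)
 g(z) = sqrt(C1 + z^2)


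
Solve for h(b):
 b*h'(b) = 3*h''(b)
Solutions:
 h(b) = C1 + C2*erfi(sqrt(6)*b/6)


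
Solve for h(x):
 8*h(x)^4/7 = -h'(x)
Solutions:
 h(x) = 7^(1/3)*(1/(C1 + 24*x))^(1/3)
 h(x) = 7^(1/3)*(-3^(2/3) - 3*3^(1/6)*I)*(1/(C1 + 8*x))^(1/3)/6
 h(x) = 7^(1/3)*(-3^(2/3) + 3*3^(1/6)*I)*(1/(C1 + 8*x))^(1/3)/6


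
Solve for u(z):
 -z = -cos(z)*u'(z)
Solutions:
 u(z) = C1 + Integral(z/cos(z), z)


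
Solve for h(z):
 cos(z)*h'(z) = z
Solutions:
 h(z) = C1 + Integral(z/cos(z), z)


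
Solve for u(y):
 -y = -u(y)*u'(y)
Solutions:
 u(y) = -sqrt(C1 + y^2)
 u(y) = sqrt(C1 + y^2)


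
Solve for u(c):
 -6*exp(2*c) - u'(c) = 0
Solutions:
 u(c) = C1 - 3*exp(2*c)


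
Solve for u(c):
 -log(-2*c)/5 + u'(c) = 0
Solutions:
 u(c) = C1 + c*log(-c)/5 + c*(-1 + log(2))/5


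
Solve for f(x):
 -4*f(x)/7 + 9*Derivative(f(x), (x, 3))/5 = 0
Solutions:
 f(x) = C3*exp(2940^(1/3)*x/21) + (C1*sin(3^(5/6)*980^(1/3)*x/42) + C2*cos(3^(5/6)*980^(1/3)*x/42))*exp(-2940^(1/3)*x/42)


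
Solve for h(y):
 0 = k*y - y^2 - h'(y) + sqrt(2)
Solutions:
 h(y) = C1 + k*y^2/2 - y^3/3 + sqrt(2)*y


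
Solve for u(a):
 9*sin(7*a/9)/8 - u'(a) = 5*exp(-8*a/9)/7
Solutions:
 u(a) = C1 - 81*cos(7*a/9)/56 + 45*exp(-8*a/9)/56


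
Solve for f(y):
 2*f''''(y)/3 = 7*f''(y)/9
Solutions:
 f(y) = C1 + C2*y + C3*exp(-sqrt(42)*y/6) + C4*exp(sqrt(42)*y/6)


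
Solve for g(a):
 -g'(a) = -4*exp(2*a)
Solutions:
 g(a) = C1 + 2*exp(2*a)


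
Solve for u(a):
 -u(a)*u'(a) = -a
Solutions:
 u(a) = -sqrt(C1 + a^2)
 u(a) = sqrt(C1 + a^2)


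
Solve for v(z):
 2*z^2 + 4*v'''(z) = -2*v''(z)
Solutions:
 v(z) = C1 + C2*z + C3*exp(-z/2) - z^4/12 + 2*z^3/3 - 4*z^2


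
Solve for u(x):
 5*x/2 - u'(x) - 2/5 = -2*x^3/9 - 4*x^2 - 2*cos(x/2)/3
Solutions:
 u(x) = C1 + x^4/18 + 4*x^3/3 + 5*x^2/4 - 2*x/5 + 4*sin(x/2)/3


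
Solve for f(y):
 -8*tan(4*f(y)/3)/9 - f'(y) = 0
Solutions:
 f(y) = -3*asin(C1*exp(-32*y/27))/4 + 3*pi/4
 f(y) = 3*asin(C1*exp(-32*y/27))/4


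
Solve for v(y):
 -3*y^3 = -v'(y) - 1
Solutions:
 v(y) = C1 + 3*y^4/4 - y


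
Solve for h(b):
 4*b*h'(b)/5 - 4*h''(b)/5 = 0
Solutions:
 h(b) = C1 + C2*erfi(sqrt(2)*b/2)


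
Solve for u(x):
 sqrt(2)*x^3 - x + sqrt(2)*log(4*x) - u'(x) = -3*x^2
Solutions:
 u(x) = C1 + sqrt(2)*x^4/4 + x^3 - x^2/2 + sqrt(2)*x*log(x) - sqrt(2)*x + 2*sqrt(2)*x*log(2)


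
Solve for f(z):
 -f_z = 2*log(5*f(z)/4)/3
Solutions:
 -3*Integral(1/(-log(_y) - log(5) + 2*log(2)), (_y, f(z)))/2 = C1 - z


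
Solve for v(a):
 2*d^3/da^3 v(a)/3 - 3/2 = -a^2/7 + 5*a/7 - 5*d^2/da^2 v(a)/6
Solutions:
 v(a) = C1 + C2*a + C3*exp(-5*a/4) - a^4/70 + 33*a^3/175 + 783*a^2/1750


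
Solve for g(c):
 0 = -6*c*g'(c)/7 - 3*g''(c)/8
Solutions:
 g(c) = C1 + C2*erf(2*sqrt(14)*c/7)


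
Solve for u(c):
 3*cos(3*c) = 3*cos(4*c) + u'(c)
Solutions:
 u(c) = C1 + sin(3*c) - 3*sin(4*c)/4


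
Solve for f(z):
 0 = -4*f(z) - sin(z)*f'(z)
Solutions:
 f(z) = C1*(cos(z)^2 + 2*cos(z) + 1)/(cos(z)^2 - 2*cos(z) + 1)


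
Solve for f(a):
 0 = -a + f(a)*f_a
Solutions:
 f(a) = -sqrt(C1 + a^2)
 f(a) = sqrt(C1 + a^2)


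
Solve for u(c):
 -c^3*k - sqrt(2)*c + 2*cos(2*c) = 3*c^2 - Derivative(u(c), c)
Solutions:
 u(c) = C1 + c^4*k/4 + c^3 + sqrt(2)*c^2/2 - sin(2*c)


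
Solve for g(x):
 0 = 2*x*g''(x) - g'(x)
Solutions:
 g(x) = C1 + C2*x^(3/2)


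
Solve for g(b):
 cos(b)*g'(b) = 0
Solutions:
 g(b) = C1


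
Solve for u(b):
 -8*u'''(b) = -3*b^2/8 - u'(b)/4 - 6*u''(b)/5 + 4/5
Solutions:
 u(b) = C1 + C2*exp(b*(3 - sqrt(59))/40) + C3*exp(b*(3 + sqrt(59))/40) - b^3/2 + 36*b^2/5 - 4048*b/25


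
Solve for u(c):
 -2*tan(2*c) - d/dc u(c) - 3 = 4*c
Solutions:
 u(c) = C1 - 2*c^2 - 3*c + log(cos(2*c))


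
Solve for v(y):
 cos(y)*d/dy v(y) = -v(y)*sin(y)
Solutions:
 v(y) = C1*cos(y)


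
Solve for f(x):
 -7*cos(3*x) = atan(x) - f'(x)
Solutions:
 f(x) = C1 + x*atan(x) - log(x^2 + 1)/2 + 7*sin(3*x)/3


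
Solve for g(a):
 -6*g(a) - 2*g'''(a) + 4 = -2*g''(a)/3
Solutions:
 g(a) = C1*exp(a*(2*2^(1/3)/(27*sqrt(6549) + 2185)^(1/3) + 4 + 2^(2/3)*(27*sqrt(6549) + 2185)^(1/3))/36)*sin(2^(1/3)*sqrt(3)*a*(-2^(1/3)*(27*sqrt(6549) + 2185)^(1/3) + 2/(27*sqrt(6549) + 2185)^(1/3))/36) + C2*exp(a*(2*2^(1/3)/(27*sqrt(6549) + 2185)^(1/3) + 4 + 2^(2/3)*(27*sqrt(6549) + 2185)^(1/3))/36)*cos(2^(1/3)*sqrt(3)*a*(-2^(1/3)*(27*sqrt(6549) + 2185)^(1/3) + 2/(27*sqrt(6549) + 2185)^(1/3))/36) + C3*exp(a*(-2^(2/3)*(27*sqrt(6549) + 2185)^(1/3) - 2*2^(1/3)/(27*sqrt(6549) + 2185)^(1/3) + 2)/18) + 2/3


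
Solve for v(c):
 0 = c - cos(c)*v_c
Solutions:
 v(c) = C1 + Integral(c/cos(c), c)


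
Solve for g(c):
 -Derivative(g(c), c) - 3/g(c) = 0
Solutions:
 g(c) = -sqrt(C1 - 6*c)
 g(c) = sqrt(C1 - 6*c)


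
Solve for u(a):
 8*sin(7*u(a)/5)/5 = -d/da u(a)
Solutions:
 8*a/5 + 5*log(cos(7*u(a)/5) - 1)/14 - 5*log(cos(7*u(a)/5) + 1)/14 = C1


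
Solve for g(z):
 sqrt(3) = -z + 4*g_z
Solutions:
 g(z) = C1 + z^2/8 + sqrt(3)*z/4


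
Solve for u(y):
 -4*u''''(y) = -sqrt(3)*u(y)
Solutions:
 u(y) = C1*exp(-sqrt(2)*3^(1/8)*y/2) + C2*exp(sqrt(2)*3^(1/8)*y/2) + C3*sin(sqrt(2)*3^(1/8)*y/2) + C4*cos(sqrt(2)*3^(1/8)*y/2)


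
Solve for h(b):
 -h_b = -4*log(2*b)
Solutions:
 h(b) = C1 + 4*b*log(b) - 4*b + b*log(16)


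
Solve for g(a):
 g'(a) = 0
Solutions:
 g(a) = C1


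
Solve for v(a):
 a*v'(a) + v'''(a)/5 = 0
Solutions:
 v(a) = C1 + Integral(C2*airyai(-5^(1/3)*a) + C3*airybi(-5^(1/3)*a), a)


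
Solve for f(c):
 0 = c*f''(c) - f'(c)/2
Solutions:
 f(c) = C1 + C2*c^(3/2)


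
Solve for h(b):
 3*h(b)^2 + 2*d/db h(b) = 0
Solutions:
 h(b) = 2/(C1 + 3*b)


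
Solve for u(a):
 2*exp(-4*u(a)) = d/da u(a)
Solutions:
 u(a) = log(-I*(C1 + 8*a)^(1/4))
 u(a) = log(I*(C1 + 8*a)^(1/4))
 u(a) = log(-(C1 + 8*a)^(1/4))
 u(a) = log(C1 + 8*a)/4


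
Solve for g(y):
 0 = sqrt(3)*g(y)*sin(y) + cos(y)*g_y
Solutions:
 g(y) = C1*cos(y)^(sqrt(3))


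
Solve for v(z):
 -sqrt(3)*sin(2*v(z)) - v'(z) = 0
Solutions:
 v(z) = pi - acos((-C1 - exp(4*sqrt(3)*z))/(C1 - exp(4*sqrt(3)*z)))/2
 v(z) = acos((-C1 - exp(4*sqrt(3)*z))/(C1 - exp(4*sqrt(3)*z)))/2


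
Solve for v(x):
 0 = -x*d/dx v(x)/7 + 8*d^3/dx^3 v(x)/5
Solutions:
 v(x) = C1 + Integral(C2*airyai(5^(1/3)*7^(2/3)*x/14) + C3*airybi(5^(1/3)*7^(2/3)*x/14), x)


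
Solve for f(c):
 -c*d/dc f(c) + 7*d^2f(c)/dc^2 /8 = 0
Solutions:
 f(c) = C1 + C2*erfi(2*sqrt(7)*c/7)


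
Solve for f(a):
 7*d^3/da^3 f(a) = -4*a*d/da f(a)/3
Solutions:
 f(a) = C1 + Integral(C2*airyai(-42^(2/3)*a/21) + C3*airybi(-42^(2/3)*a/21), a)


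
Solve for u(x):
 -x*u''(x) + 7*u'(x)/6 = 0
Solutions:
 u(x) = C1 + C2*x^(13/6)


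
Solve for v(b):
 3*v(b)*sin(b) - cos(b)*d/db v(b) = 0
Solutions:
 v(b) = C1/cos(b)^3


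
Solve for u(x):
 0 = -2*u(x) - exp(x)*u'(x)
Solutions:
 u(x) = C1*exp(2*exp(-x))


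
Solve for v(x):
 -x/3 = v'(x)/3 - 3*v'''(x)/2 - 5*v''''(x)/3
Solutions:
 v(x) = C1 + C2*exp(-x*(9/(10*sqrt(46) + 73)^(1/3) + (10*sqrt(46) + 73)^(1/3) + 6)/20)*sin(sqrt(3)*x*(-(10*sqrt(46) + 73)^(1/3) + 9/(10*sqrt(46) + 73)^(1/3))/20) + C3*exp(-x*(9/(10*sqrt(46) + 73)^(1/3) + (10*sqrt(46) + 73)^(1/3) + 6)/20)*cos(sqrt(3)*x*(-(10*sqrt(46) + 73)^(1/3) + 9/(10*sqrt(46) + 73)^(1/3))/20) + C4*exp(x*(-3 + 9/(10*sqrt(46) + 73)^(1/3) + (10*sqrt(46) + 73)^(1/3))/10) - x^2/2


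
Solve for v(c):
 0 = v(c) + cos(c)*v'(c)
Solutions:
 v(c) = C1*sqrt(sin(c) - 1)/sqrt(sin(c) + 1)


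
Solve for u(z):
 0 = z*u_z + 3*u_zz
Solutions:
 u(z) = C1 + C2*erf(sqrt(6)*z/6)


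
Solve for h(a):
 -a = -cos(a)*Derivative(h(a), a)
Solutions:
 h(a) = C1 + Integral(a/cos(a), a)


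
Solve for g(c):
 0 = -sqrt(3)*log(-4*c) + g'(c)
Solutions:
 g(c) = C1 + sqrt(3)*c*log(-c) + sqrt(3)*c*(-1 + 2*log(2))


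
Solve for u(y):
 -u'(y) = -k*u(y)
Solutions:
 u(y) = C1*exp(k*y)


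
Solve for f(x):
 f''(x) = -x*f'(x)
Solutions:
 f(x) = C1 + C2*erf(sqrt(2)*x/2)


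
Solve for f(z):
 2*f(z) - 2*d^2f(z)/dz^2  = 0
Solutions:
 f(z) = C1*exp(-z) + C2*exp(z)


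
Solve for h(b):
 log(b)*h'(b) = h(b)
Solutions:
 h(b) = C1*exp(li(b))


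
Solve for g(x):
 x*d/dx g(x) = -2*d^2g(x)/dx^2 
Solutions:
 g(x) = C1 + C2*erf(x/2)


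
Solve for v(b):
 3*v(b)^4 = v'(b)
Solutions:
 v(b) = (-1/(C1 + 9*b))^(1/3)
 v(b) = (-1/(C1 + 3*b))^(1/3)*(-3^(2/3) - 3*3^(1/6)*I)/6
 v(b) = (-1/(C1 + 3*b))^(1/3)*(-3^(2/3) + 3*3^(1/6)*I)/6


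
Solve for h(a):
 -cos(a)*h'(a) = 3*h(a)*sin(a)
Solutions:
 h(a) = C1*cos(a)^3


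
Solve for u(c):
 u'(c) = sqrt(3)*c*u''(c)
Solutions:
 u(c) = C1 + C2*c^(sqrt(3)/3 + 1)


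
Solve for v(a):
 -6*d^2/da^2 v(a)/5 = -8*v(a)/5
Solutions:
 v(a) = C1*exp(-2*sqrt(3)*a/3) + C2*exp(2*sqrt(3)*a/3)


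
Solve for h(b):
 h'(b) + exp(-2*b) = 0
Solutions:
 h(b) = C1 + exp(-2*b)/2


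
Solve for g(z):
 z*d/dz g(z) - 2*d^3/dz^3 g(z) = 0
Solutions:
 g(z) = C1 + Integral(C2*airyai(2^(2/3)*z/2) + C3*airybi(2^(2/3)*z/2), z)


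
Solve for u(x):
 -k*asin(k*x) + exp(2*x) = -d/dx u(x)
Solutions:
 u(x) = C1 + k*Piecewise((x*asin(k*x) + sqrt(-k^2*x^2 + 1)/k, Ne(k, 0)), (0, True)) - exp(2*x)/2


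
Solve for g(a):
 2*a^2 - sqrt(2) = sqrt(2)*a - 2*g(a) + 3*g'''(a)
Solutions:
 g(a) = C3*exp(2^(1/3)*3^(2/3)*a/3) - a^2 + sqrt(2)*a/2 + (C1*sin(2^(1/3)*3^(1/6)*a/2) + C2*cos(2^(1/3)*3^(1/6)*a/2))*exp(-2^(1/3)*3^(2/3)*a/6) + sqrt(2)/2
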